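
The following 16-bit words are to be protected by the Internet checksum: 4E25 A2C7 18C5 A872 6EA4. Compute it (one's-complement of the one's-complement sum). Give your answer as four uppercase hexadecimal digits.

DF36

One's-complement addition (fold any carry out of bit 15 back into bit 0):
  0x4E25 + 0xA2C7 = 0x0F0EC
  0xF0EC + 0x18C5 = 0x109B1 → wrap carry → 0x09B2
  0x09B2 + 0xA872 = 0x0B224
  0xB224 + 0x6EA4 = 0x120C8 → wrap carry → 0x20C9
One's-complement sum = 0x20C9.
Checksum = ~0x20C9 & 0xFFFF = 0xDF36.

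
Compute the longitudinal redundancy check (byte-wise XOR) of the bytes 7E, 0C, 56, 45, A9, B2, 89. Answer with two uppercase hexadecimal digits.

XOR the bytes together:
  start with 0x7E
  0x7E ⊕ 0x0C = 0x72
  0x72 ⊕ 0x56 = 0x24
  0x24 ⊕ 0x45 = 0x61
  0x61 ⊕ 0xA9 = 0xC8
  0xC8 ⊕ 0xB2 = 0x7A
  0x7A ⊕ 0x89 = 0xF3

F3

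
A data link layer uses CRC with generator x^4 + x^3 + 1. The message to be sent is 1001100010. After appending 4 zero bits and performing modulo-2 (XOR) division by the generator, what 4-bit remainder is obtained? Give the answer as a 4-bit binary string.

Append 4 zeros: 10011000100000. Divide by 11001 (XOR where the leading bit is 1):
  pos 0: 10011 XOR 11001 = 01010
  pos 1: 10100 XOR 11001 = 01101
  pos 2: 11010 XOR 11001 = 00011
  pos 5: 11010 XOR 11001 = 00011
  pos 8: 11000 XOR 11001 = 00001
Remainder (last 4 bits) = 0010. This is the CRC / FCS.

0010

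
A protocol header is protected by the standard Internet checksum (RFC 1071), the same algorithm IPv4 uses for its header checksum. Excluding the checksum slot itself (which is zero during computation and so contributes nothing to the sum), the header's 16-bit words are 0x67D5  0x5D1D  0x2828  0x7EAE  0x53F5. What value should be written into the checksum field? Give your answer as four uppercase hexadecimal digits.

One's-complement addition (fold any carry out of bit 15 back into bit 0):
  0x67D5 + 0x5D1D = 0x0C4F2
  0xC4F2 + 0x2828 = 0x0ED1A
  0xED1A + 0x7EAE = 0x16BC8 → wrap carry → 0x6BC9
  0x6BC9 + 0x53F5 = 0x0BFBE
One's-complement sum = 0xBFBE.
Checksum = ~0xBFBE & 0xFFFF = 0x4041.

4041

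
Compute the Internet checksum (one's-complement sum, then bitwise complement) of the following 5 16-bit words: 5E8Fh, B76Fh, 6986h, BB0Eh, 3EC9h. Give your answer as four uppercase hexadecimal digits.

86A2

One's-complement addition (fold any carry out of bit 15 back into bit 0):
  0x5E8F + 0xB76F = 0x115FE → wrap carry → 0x15FF
  0x15FF + 0x6986 = 0x07F85
  0x7F85 + 0xBB0E = 0x13A93 → wrap carry → 0x3A94
  0x3A94 + 0x3EC9 = 0x0795D
One's-complement sum = 0x795D.
Checksum = ~0x795D & 0xFFFF = 0x86A2.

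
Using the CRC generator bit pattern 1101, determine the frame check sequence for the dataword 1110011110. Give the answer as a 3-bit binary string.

Append 3 zeros: 1110011110000. Divide by 1101 (XOR where the leading bit is 1):
  pos 0: 1110 XOR 1101 = 0011
  pos 2: 1101 XOR 1101 = 0000
  pos 6: 1110 XOR 1101 = 0011
  pos 8: 1100 XOR 1101 = 0001
Remainder (last 3 bits) = 010. This is the CRC / FCS.

010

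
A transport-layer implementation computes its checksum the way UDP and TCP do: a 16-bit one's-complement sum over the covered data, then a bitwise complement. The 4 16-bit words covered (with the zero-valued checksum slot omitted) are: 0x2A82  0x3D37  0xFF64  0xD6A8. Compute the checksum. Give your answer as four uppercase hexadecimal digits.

One's-complement addition (fold any carry out of bit 15 back into bit 0):
  0x2A82 + 0x3D37 = 0x067B9
  0x67B9 + 0xFF64 = 0x1671D → wrap carry → 0x671E
  0x671E + 0xD6A8 = 0x13DC6 → wrap carry → 0x3DC7
One's-complement sum = 0x3DC7.
Checksum = ~0x3DC7 & 0xFFFF = 0xC238.

C238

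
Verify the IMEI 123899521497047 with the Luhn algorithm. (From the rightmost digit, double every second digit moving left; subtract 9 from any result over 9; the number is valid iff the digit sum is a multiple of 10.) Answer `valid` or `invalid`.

From the right, keep odd positions and double even positions (subtract 9 from any doubled value over 9):
  doubled (positions 2,4,...): 8 5 8 4 9 7 4 → sum 45
  kept (positions 1,3,...): 7 0 9 1 5 9 3 1 → sum 35
Total = 80.
80 mod 10 = 0, so the number is valid.

valid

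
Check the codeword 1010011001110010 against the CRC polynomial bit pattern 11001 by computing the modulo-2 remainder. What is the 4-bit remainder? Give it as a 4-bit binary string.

0111

Modulo-2 division of 1010011001110010 by 11001:
  pos 0: 10100 XOR 11001 = 01101
  pos 1: 11011 XOR 11001 = 00010
  pos 4: 10100 XOR 11001 = 01101
  pos 5: 11011 XOR 11001 = 00010
  pos 8: 10110 XOR 11001 = 01111
  pos 9: 11110 XOR 11001 = 00111
  pos 11: 11110 XOR 11001 = 00111
Remainder = 0111 (nonzero — an error is detected).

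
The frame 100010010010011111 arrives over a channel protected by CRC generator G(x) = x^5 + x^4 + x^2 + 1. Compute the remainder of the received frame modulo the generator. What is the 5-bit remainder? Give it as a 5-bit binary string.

11010

Modulo-2 division of 100010010010011111 by 110101:
  pos 0: 100010 XOR 110101 = 010111
  pos 1: 101110 XOR 110101 = 011011
  pos 2: 110111 XOR 110101 = 000010
  pos 6: 100010 XOR 110101 = 010111
  pos 7: 101110 XOR 110101 = 011011
  pos 8: 110111 XOR 110101 = 000010
  pos 12: 101111 XOR 110101 = 011010
Remainder = 11010 (nonzero — an error is detected).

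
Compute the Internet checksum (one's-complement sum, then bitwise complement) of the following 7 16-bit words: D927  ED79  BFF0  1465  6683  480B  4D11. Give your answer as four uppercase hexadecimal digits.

6968

One's-complement addition (fold any carry out of bit 15 back into bit 0):
  0xD927 + 0xED79 = 0x1C6A0 → wrap carry → 0xC6A1
  0xC6A1 + 0xBFF0 = 0x18691 → wrap carry → 0x8692
  0x8692 + 0x1465 = 0x09AF7
  0x9AF7 + 0x6683 = 0x1017A → wrap carry → 0x017B
  0x017B + 0x480B = 0x04986
  0x4986 + 0x4D11 = 0x09697
One's-complement sum = 0x9697.
Checksum = ~0x9697 & 0xFFFF = 0x6968.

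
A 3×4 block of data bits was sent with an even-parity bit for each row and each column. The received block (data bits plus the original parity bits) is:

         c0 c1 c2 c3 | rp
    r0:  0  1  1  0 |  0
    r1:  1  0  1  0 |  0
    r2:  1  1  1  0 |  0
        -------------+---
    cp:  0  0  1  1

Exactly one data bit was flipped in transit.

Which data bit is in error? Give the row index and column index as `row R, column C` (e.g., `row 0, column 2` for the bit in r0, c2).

Recompute each row's even parity and compare to rp:
  r0: data parity 0, sent rp 0 → ok
  r1: data parity 0, sent rp 0 → ok
  r2: data parity 1, sent rp 0 → mismatch
Recompute each column's even parity and compare to cp:
  c0: data parity 0, sent cp 0 → ok
  c1: data parity 0, sent cp 0 → ok
  c2: data parity 1, sent cp 1 → ok
  c3: data parity 0, sent cp 1 → mismatch
Exactly one row (r2) and one column (c3) fail → the flipped bit is at their intersection.

row 2, column 3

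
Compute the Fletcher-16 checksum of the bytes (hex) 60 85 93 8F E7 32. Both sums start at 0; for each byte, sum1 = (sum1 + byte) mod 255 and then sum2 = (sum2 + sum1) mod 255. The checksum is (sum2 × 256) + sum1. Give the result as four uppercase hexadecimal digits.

DC23

Running sums (mod 255):
  after byte 0 (60): sum1=96, sum2=96
  after byte 1 (85): sum1=229, sum2=70
  after byte 2 (93): sum1=121, sum2=191
  after byte 3 (8F): sum1=9, sum2=200
  after byte 4 (E7): sum1=240, sum2=185
  after byte 5 (32): sum1=35, sum2=220
Checksum = sum2·256 + sum1 = 220·256 + 35 = 56355 = 0xDC23.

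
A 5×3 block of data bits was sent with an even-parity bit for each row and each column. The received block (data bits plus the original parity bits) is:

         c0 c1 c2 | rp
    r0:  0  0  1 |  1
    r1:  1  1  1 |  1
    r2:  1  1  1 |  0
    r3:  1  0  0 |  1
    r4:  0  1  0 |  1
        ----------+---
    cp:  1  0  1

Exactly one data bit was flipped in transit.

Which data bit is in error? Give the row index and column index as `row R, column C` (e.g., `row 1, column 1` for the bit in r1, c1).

Recompute each row's even parity and compare to rp:
  r0: data parity 1, sent rp 1 → ok
  r1: data parity 1, sent rp 1 → ok
  r2: data parity 1, sent rp 0 → mismatch
  r3: data parity 1, sent rp 1 → ok
  r4: data parity 1, sent rp 1 → ok
Recompute each column's even parity and compare to cp:
  c0: data parity 1, sent cp 1 → ok
  c1: data parity 1, sent cp 0 → mismatch
  c2: data parity 1, sent cp 1 → ok
Exactly one row (r2) and one column (c1) fail → the flipped bit is at their intersection.

row 2, column 1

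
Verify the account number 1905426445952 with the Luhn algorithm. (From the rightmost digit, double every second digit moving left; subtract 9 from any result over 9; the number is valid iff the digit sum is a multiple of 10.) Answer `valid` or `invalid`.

From the right, keep odd positions and double even positions (subtract 9 from any doubled value over 9):
  doubled (positions 2,4,...): 1 1 8 4 1 9 → sum 24
  kept (positions 1,3,...): 2 9 4 6 4 0 1 → sum 26
Total = 50.
50 mod 10 = 0, so the number is valid.

valid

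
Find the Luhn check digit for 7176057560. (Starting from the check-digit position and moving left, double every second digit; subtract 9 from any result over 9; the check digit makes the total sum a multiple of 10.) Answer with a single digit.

Partial digits right→left: 0 6 5 7 5 0 6 7 1 7
Double every second digit counting from the check-digit position (so the 1st, 3rd, 5th, ... of the partial from the right).
  doubled (with −9 where >9): 0 1 1 3 2 → sum 7
  kept as-is: 6 7 0 7 7 → sum 27
Total = 7 + 27 = 34.
Check digit = (10 − (34 mod 10)) mod 10 = 6.

6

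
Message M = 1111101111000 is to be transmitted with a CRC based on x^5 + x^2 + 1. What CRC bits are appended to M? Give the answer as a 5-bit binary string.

10111

Append 5 zeros: 111110111100000000. Divide by 100101 (XOR where the leading bit is 1):
  pos 0: 111110 XOR 100101 = 011011
  pos 1: 110111 XOR 100101 = 010010
  pos 2: 100101 XOR 100101 = 000000
  pos 8: 110000 XOR 100101 = 010101
  pos 9: 101010 XOR 100101 = 001111
  pos 11: 111100 XOR 100101 = 011001
  pos 12: 110010 XOR 100101 = 010111
Remainder (last 5 bits) = 10111. This is the CRC / FCS.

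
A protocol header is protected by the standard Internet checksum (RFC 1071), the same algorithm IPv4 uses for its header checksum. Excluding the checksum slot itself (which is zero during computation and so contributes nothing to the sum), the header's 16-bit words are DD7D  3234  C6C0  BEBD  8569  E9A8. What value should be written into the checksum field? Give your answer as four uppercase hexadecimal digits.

FBBC

One's-complement addition (fold any carry out of bit 15 back into bit 0):
  0xDD7D + 0x3234 = 0x10FB1 → wrap carry → 0x0FB2
  0x0FB2 + 0xC6C0 = 0x0D672
  0xD672 + 0xBEBD = 0x1952F → wrap carry → 0x9530
  0x9530 + 0x8569 = 0x11A99 → wrap carry → 0x1A9A
  0x1A9A + 0xE9A8 = 0x10442 → wrap carry → 0x0443
One's-complement sum = 0x0443.
Checksum = ~0x0443 & 0xFFFF = 0xFBBC.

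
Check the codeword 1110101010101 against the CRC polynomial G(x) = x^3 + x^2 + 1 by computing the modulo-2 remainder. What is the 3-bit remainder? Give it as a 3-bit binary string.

Modulo-2 division of 1110101010101 by 1101:
  pos 0: 1110 XOR 1101 = 0011
  pos 2: 1110 XOR 1101 = 0011
  pos 4: 1110 XOR 1101 = 0011
  pos 6: 1110 XOR 1101 = 0011
  pos 8: 1110 XOR 1101 = 0011
Remainder = 111 (nonzero — an error is detected).

111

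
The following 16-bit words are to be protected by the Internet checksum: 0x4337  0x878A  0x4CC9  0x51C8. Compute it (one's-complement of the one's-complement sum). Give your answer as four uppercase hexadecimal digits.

96AC

One's-complement addition (fold any carry out of bit 15 back into bit 0):
  0x4337 + 0x878A = 0x0CAC1
  0xCAC1 + 0x4CC9 = 0x1178A → wrap carry → 0x178B
  0x178B + 0x51C8 = 0x06953
One's-complement sum = 0x6953.
Checksum = ~0x6953 & 0xFFFF = 0x96AC.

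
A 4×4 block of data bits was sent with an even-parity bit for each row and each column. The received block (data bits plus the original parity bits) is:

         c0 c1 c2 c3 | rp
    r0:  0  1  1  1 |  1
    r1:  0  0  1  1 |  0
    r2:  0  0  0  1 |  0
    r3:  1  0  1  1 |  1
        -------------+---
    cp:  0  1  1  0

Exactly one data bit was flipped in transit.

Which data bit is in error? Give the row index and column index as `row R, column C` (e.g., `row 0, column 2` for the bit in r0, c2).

row 2, column 0

Recompute each row's even parity and compare to rp:
  r0: data parity 1, sent rp 1 → ok
  r1: data parity 0, sent rp 0 → ok
  r2: data parity 1, sent rp 0 → mismatch
  r3: data parity 1, sent rp 1 → ok
Recompute each column's even parity and compare to cp:
  c0: data parity 1, sent cp 0 → mismatch
  c1: data parity 1, sent cp 1 → ok
  c2: data parity 1, sent cp 1 → ok
  c3: data parity 0, sent cp 0 → ok
Exactly one row (r2) and one column (c0) fail → the flipped bit is at their intersection.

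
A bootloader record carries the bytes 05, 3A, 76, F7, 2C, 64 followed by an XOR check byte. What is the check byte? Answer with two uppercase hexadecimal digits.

F6

XOR the bytes together:
  start with 0x05
  0x05 ⊕ 0x3A = 0x3F
  0x3F ⊕ 0x76 = 0x49
  0x49 ⊕ 0xF7 = 0xBE
  0xBE ⊕ 0x2C = 0x92
  0x92 ⊕ 0x64 = 0xF6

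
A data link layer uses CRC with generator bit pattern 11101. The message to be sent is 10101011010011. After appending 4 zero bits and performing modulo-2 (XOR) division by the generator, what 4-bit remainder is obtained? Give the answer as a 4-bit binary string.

Append 4 zeros: 101010110100110000. Divide by 11101 (XOR where the leading bit is 1):
  pos 0: 10101 XOR 11101 = 01000
  pos 1: 10000 XOR 11101 = 01101
  pos 2: 11011 XOR 11101 = 00110
  pos 4: 11010 XOR 11101 = 00111
  pos 6: 11110 XOR 11101 = 00011
  pos 9: 11011 XOR 11101 = 00110
  pos 11: 11000 XOR 11101 = 00101
  pos 13: 10100 XOR 11101 = 01001
Remainder (last 4 bits) = 1001. This is the CRC / FCS.

1001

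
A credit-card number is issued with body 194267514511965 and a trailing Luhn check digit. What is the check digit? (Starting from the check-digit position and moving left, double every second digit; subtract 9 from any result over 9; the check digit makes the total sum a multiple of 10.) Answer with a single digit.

Partial digits right→left: 5 6 9 1 1 5 4 1 5 7 6 2 4 9 1
Double every second digit counting from the check-digit position (so the 1st, 3rd, 5th, ... of the partial from the right).
  doubled (with −9 where >9): 1 9 2 8 1 3 8 2 → sum 34
  kept as-is: 6 1 5 1 7 2 9 → sum 31
Total = 34 + 31 = 65.
Check digit = (10 − (65 mod 10)) mod 10 = 5.

5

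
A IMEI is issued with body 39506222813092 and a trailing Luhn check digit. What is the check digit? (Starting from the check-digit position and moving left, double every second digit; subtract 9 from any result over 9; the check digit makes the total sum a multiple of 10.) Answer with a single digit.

1

Partial digits right→left: 2 9 0 3 1 8 2 2 2 6 0 5 9 3
Double every second digit counting from the check-digit position (so the 1st, 3rd, 5th, ... of the partial from the right).
  doubled (with −9 where >9): 4 0 2 4 4 0 9 → sum 23
  kept as-is: 9 3 8 2 6 5 3 → sum 36
Total = 23 + 36 = 59.
Check digit = (10 − (59 mod 10)) mod 10 = 1.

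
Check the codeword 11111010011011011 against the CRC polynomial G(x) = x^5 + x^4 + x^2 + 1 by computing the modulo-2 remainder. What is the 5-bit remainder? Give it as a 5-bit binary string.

00000

Modulo-2 division of 11111010011011011 by 110101:
  pos 0: 111110 XOR 110101 = 001011
  pos 2: 101110 XOR 110101 = 011011
  pos 3: 110110 XOR 110101 = 000011
  pos 7: 111101 XOR 110101 = 001000
  pos 9: 100010 XOR 110101 = 010111
  pos 10: 101111 XOR 110101 = 011010
  pos 11: 110101 XOR 110101 = 000000
Remainder = 00000 (zero — the frame passes the CRC check).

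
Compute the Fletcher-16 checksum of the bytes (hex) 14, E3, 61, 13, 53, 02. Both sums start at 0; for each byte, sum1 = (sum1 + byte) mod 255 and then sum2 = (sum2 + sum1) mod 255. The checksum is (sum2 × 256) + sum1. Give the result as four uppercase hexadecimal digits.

Running sums (mod 255):
  after byte 0 (14): sum1=20, sum2=20
  after byte 1 (E3): sum1=247, sum2=12
  after byte 2 (61): sum1=89, sum2=101
  after byte 3 (13): sum1=108, sum2=209
  after byte 4 (53): sum1=191, sum2=145
  after byte 5 (02): sum1=193, sum2=83
Checksum = sum2·256 + sum1 = 83·256 + 193 = 21441 = 0x53C1.

53C1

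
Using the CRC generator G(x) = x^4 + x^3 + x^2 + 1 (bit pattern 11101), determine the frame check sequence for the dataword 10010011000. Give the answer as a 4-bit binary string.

Append 4 zeros: 100100110000000. Divide by 11101 (XOR where the leading bit is 1):
  pos 0: 10010 XOR 11101 = 01111
  pos 1: 11110 XOR 11101 = 00011
  pos 4: 11110 XOR 11101 = 00011
  pos 7: 11000 XOR 11101 = 00101
  pos 9: 10100 XOR 11101 = 01001
  pos 10: 10010 XOR 11101 = 01111
Remainder (last 4 bits) = 1111. This is the CRC / FCS.

1111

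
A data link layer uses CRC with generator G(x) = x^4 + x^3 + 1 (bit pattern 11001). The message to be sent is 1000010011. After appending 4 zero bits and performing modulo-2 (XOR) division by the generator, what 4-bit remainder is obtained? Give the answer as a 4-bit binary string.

Append 4 zeros: 10000100110000. Divide by 11001 (XOR where the leading bit is 1):
  pos 0: 10000 XOR 11001 = 01001
  pos 1: 10011 XOR 11001 = 01010
  pos 2: 10100 XOR 11001 = 01101
  pos 3: 11010 XOR 11001 = 00011
  pos 6: 11110 XOR 11001 = 00111
  pos 8: 11100 XOR 11001 = 00101
Remainder (last 4 bits) = 1010. This is the CRC / FCS.

1010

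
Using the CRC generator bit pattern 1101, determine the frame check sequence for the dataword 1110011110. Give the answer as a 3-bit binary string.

010

Append 3 zeros: 1110011110000. Divide by 1101 (XOR where the leading bit is 1):
  pos 0: 1110 XOR 1101 = 0011
  pos 2: 1101 XOR 1101 = 0000
  pos 6: 1110 XOR 1101 = 0011
  pos 8: 1100 XOR 1101 = 0001
Remainder (last 3 bits) = 010. This is the CRC / FCS.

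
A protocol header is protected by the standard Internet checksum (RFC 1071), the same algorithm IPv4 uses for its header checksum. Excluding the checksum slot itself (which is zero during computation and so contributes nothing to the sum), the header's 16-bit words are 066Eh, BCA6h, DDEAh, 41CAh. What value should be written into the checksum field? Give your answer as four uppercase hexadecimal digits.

1D36

One's-complement addition (fold any carry out of bit 15 back into bit 0):
  0x066E + 0xBCA6 = 0x0C314
  0xC314 + 0xDDEA = 0x1A0FE → wrap carry → 0xA0FF
  0xA0FF + 0x41CA = 0x0E2C9
One's-complement sum = 0xE2C9.
Checksum = ~0xE2C9 & 0xFFFF = 0x1D36.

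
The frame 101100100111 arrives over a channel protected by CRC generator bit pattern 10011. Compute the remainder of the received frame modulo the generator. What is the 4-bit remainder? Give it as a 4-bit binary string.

0000

Modulo-2 division of 101100100111 by 10011:
  pos 0: 10110 XOR 10011 = 00101
  pos 2: 10101 XOR 10011 = 00110
  pos 4: 11000 XOR 10011 = 01011
  pos 5: 10111 XOR 10011 = 00100
  pos 7: 10011 XOR 10011 = 00000
Remainder = 0000 (zero — the frame passes the CRC check).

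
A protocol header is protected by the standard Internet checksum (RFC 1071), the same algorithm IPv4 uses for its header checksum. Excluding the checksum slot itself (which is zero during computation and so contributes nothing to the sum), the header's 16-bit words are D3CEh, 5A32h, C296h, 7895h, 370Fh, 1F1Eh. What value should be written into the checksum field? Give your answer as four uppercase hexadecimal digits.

40A5

One's-complement addition (fold any carry out of bit 15 back into bit 0):
  0xD3CE + 0x5A32 = 0x12E00 → wrap carry → 0x2E01
  0x2E01 + 0xC296 = 0x0F097
  0xF097 + 0x7895 = 0x1692C → wrap carry → 0x692D
  0x692D + 0x370F = 0x0A03C
  0xA03C + 0x1F1E = 0x0BF5A
One's-complement sum = 0xBF5A.
Checksum = ~0xBF5A & 0xFFFF = 0x40A5.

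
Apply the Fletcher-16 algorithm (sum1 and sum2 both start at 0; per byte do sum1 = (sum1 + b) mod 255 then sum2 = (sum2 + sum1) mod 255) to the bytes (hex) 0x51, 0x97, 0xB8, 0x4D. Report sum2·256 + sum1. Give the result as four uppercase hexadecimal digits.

CAEE

Running sums (mod 255):
  after byte 0 (0x51): sum1=81, sum2=81
  after byte 1 (0x97): sum1=232, sum2=58
  after byte 2 (0xB8): sum1=161, sum2=219
  after byte 3 (0x4D): sum1=238, sum2=202
Checksum = sum2·256 + sum1 = 202·256 + 238 = 51950 = 0xCAEE.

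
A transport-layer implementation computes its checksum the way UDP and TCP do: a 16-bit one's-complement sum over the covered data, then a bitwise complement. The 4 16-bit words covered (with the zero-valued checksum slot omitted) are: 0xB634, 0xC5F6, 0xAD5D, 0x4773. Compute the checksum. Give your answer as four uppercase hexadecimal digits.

8F03

One's-complement addition (fold any carry out of bit 15 back into bit 0):
  0xB634 + 0xC5F6 = 0x17C2A → wrap carry → 0x7C2B
  0x7C2B + 0xAD5D = 0x12988 → wrap carry → 0x2989
  0x2989 + 0x4773 = 0x070FC
One's-complement sum = 0x70FC.
Checksum = ~0x70FC & 0xFFFF = 0x8F03.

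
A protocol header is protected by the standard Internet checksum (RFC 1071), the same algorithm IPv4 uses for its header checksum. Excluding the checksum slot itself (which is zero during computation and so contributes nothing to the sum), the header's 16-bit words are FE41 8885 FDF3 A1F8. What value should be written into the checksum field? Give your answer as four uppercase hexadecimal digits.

One's-complement addition (fold any carry out of bit 15 back into bit 0):
  0xFE41 + 0x8885 = 0x186C6 → wrap carry → 0x86C7
  0x86C7 + 0xFDF3 = 0x184BA → wrap carry → 0x84BB
  0x84BB + 0xA1F8 = 0x126B3 → wrap carry → 0x26B4
One's-complement sum = 0x26B4.
Checksum = ~0x26B4 & 0xFFFF = 0xD94B.

D94B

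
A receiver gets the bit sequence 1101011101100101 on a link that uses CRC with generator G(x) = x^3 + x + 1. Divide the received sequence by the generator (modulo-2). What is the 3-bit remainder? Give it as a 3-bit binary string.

Modulo-2 division of 1101011101100101 by 1011:
  pos 0: 1101 XOR 1011 = 0110
  pos 1: 1100 XOR 1011 = 0111
  pos 2: 1111 XOR 1011 = 0100
  pos 3: 1001 XOR 1011 = 0010
  pos 5: 1010 XOR 1011 = 0001
  pos 8: 1110 XOR 1011 = 0101
  pos 9: 1010 XOR 1011 = 0001
  pos 12: 1101 XOR 1011 = 0110
Remainder = 110 (nonzero — an error is detected).

110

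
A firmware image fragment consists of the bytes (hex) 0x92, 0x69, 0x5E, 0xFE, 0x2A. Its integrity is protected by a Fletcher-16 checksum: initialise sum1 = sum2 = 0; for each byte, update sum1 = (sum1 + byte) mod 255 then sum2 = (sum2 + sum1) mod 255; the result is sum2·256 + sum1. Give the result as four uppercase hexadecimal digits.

C583

Running sums (mod 255):
  after byte 0 (0x92): sum1=146, sum2=146
  after byte 1 (0x69): sum1=251, sum2=142
  after byte 2 (0x5E): sum1=90, sum2=232
  after byte 3 (0xFE): sum1=89, sum2=66
  after byte 4 (0x2A): sum1=131, sum2=197
Checksum = sum2·256 + sum1 = 197·256 + 131 = 50563 = 0xC583.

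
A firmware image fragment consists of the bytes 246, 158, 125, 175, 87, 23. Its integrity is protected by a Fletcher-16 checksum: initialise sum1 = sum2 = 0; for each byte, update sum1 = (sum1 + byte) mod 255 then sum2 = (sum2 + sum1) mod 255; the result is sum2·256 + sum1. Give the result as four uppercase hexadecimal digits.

Running sums (mod 255):
  after byte 0 (246): sum1=246, sum2=246
  after byte 1 (158): sum1=149, sum2=140
  after byte 2 (125): sum1=19, sum2=159
  after byte 3 (175): sum1=194, sum2=98
  after byte 4 (87): sum1=26, sum2=124
  after byte 5 (23): sum1=49, sum2=173
Checksum = sum2·256 + sum1 = 173·256 + 49 = 44337 = 0xAD31.

AD31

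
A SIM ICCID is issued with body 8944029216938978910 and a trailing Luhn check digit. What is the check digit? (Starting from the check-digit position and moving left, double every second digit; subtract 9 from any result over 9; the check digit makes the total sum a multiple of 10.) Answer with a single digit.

0

Partial digits right→left: 0 1 9 8 7 9 8 3 9 6 1 2 9 2 0 4 4 9 8
Double every second digit counting from the check-digit position (so the 1st, 3rd, 5th, ... of the partial from the right).
  doubled (with −9 where >9): 0 9 5 7 9 2 9 0 8 7 → sum 56
  kept as-is: 1 8 9 3 6 2 2 4 9 → sum 44
Total = 56 + 44 = 100.
Check digit = (10 − (100 mod 10)) mod 10 = 0.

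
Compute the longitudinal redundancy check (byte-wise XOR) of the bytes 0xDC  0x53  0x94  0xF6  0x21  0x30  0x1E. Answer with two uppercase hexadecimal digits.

E2

XOR the bytes together:
  start with 0xDC
  0xDC ⊕ 0x53 = 0x8F
  0x8F ⊕ 0x94 = 0x1B
  0x1B ⊕ 0xF6 = 0xED
  0xED ⊕ 0x21 = 0xCC
  0xCC ⊕ 0x30 = 0xFC
  0xFC ⊕ 0x1E = 0xE2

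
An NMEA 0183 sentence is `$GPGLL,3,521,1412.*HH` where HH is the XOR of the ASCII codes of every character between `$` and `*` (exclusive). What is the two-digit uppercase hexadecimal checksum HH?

XOR the ASCII codes of the payload characters:
  'G' = 0x47 → acc = 0x47
  'P' = 0x50 → acc = 0x17
  'G' = 0x47 → acc = 0x50
  'L' = 0x4C → acc = 0x1C
  'L' = 0x4C → acc = 0x50
  ',' = 0x2C → acc = 0x7C
  '3' = 0x33 → acc = 0x4F
  ',' = 0x2C → acc = 0x63
  '5' = 0x35 → acc = 0x56
  '2' = 0x32 → acc = 0x64
  '1' = 0x31 → acc = 0x55
  ',' = 0x2C → acc = 0x79
  '1' = 0x31 → acc = 0x48
  '4' = 0x34 → acc = 0x7C
  '1' = 0x31 → acc = 0x4D
  '2' = 0x32 → acc = 0x7F
  '.' = 0x2E → acc = 0x51
Checksum = 0x51.

51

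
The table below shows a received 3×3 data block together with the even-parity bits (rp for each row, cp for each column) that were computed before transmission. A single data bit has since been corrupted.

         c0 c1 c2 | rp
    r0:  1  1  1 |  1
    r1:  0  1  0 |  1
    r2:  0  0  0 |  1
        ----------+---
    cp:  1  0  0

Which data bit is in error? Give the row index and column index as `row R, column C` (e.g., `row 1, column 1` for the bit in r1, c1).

Recompute each row's even parity and compare to rp:
  r0: data parity 1, sent rp 1 → ok
  r1: data parity 1, sent rp 1 → ok
  r2: data parity 0, sent rp 1 → mismatch
Recompute each column's even parity and compare to cp:
  c0: data parity 1, sent cp 1 → ok
  c1: data parity 0, sent cp 0 → ok
  c2: data parity 1, sent cp 0 → mismatch
Exactly one row (r2) and one column (c2) fail → the flipped bit is at their intersection.

row 2, column 2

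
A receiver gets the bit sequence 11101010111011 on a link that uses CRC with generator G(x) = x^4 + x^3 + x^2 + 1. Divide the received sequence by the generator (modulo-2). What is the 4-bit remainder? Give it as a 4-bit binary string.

0000

Modulo-2 division of 11101010111011 by 11101:
  pos 0: 11101 XOR 11101 = 00000
  pos 6: 10111 XOR 11101 = 01010
  pos 7: 10100 XOR 11101 = 01001
  pos 8: 10011 XOR 11101 = 01110
  pos 9: 11101 XOR 11101 = 00000
Remainder = 0000 (zero — the frame passes the CRC check).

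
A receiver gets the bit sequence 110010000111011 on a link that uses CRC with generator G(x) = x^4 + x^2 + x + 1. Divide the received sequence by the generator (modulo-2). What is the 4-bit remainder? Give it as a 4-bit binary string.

Modulo-2 division of 110010000111011 by 10111:
  pos 0: 11001 XOR 10111 = 01110
  pos 1: 11100 XOR 10111 = 01011
  pos 2: 10110 XOR 10111 = 00001
  pos 6: 10011 XOR 10111 = 00100
  pos 8: 10010 XOR 10111 = 00101
  pos 10: 10111 XOR 10111 = 00000
Remainder = 0000 (zero — the frame passes the CRC check).

0000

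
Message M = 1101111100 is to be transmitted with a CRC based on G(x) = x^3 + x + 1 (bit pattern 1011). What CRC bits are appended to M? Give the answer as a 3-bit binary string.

Append 3 zeros: 1101111100000. Divide by 1011 (XOR where the leading bit is 1):
  pos 0: 1101 XOR 1011 = 0110
  pos 1: 1101 XOR 1011 = 0110
  pos 2: 1101 XOR 1011 = 0110
  pos 3: 1101 XOR 1011 = 0110
  pos 4: 1101 XOR 1011 = 0110
  pos 5: 1100 XOR 1011 = 0111
  pos 6: 1110 XOR 1011 = 0101
  pos 7: 1010 XOR 1011 = 0001
Remainder (last 3 bits) = 100. This is the CRC / FCS.

100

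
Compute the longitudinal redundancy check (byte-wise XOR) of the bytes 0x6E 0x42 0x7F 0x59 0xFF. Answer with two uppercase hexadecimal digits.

F5

XOR the bytes together:
  start with 0x6E
  0x6E ⊕ 0x42 = 0x2C
  0x2C ⊕ 0x7F = 0x53
  0x53 ⊕ 0x59 = 0x0A
  0x0A ⊕ 0xFF = 0xF5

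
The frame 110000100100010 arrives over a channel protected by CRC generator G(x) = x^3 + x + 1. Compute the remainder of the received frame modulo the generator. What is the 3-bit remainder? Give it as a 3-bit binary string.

Modulo-2 division of 110000100100010 by 1011:
  pos 0: 1100 XOR 1011 = 0111
  pos 1: 1110 XOR 1011 = 0101
  pos 2: 1010 XOR 1011 = 0001
  pos 5: 1100 XOR 1011 = 0111
  pos 6: 1111 XOR 1011 = 0100
  pos 7: 1000 XOR 1011 = 0011
  pos 9: 1100 XOR 1011 = 0111
  pos 10: 1111 XOR 1011 = 0100
  pos 11: 1000 XOR 1011 = 0011
Remainder = 011 (nonzero — an error is detected).

011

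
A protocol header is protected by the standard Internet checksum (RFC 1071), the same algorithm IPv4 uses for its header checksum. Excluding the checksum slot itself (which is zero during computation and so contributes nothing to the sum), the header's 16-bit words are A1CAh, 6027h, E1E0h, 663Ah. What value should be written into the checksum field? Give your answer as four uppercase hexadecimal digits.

B5F2

One's-complement addition (fold any carry out of bit 15 back into bit 0):
  0xA1CA + 0x6027 = 0x101F1 → wrap carry → 0x01F2
  0x01F2 + 0xE1E0 = 0x0E3D2
  0xE3D2 + 0x663A = 0x14A0C → wrap carry → 0x4A0D
One's-complement sum = 0x4A0D.
Checksum = ~0x4A0D & 0xFFFF = 0xB5F2.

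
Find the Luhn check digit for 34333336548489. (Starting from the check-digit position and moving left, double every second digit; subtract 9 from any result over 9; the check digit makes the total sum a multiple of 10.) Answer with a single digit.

Partial digits right→left: 9 8 4 8 4 5 6 3 3 3 3 3 4 3
Double every second digit counting from the check-digit position (so the 1st, 3rd, 5th, ... of the partial from the right).
  doubled (with −9 where >9): 9 8 8 3 6 6 8 → sum 48
  kept as-is: 8 8 5 3 3 3 3 → sum 33
Total = 48 + 33 = 81.
Check digit = (10 − (81 mod 10)) mod 10 = 9.

9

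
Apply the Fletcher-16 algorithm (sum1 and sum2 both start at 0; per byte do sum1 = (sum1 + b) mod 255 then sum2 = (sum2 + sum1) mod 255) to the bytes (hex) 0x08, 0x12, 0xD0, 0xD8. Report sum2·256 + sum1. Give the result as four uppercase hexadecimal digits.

D0C3

Running sums (mod 255):
  after byte 0 (0x08): sum1=8, sum2=8
  after byte 1 (0x12): sum1=26, sum2=34
  after byte 2 (0xD0): sum1=234, sum2=13
  after byte 3 (0xD8): sum1=195, sum2=208
Checksum = sum2·256 + sum1 = 208·256 + 195 = 53443 = 0xD0C3.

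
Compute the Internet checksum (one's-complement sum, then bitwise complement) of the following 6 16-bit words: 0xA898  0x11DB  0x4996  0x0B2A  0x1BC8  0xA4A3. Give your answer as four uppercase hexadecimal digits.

One's-complement addition (fold any carry out of bit 15 back into bit 0):
  0xA898 + 0x11DB = 0x0BA73
  0xBA73 + 0x4996 = 0x10409 → wrap carry → 0x040A
  0x040A + 0x0B2A = 0x00F34
  0x0F34 + 0x1BC8 = 0x02AFC
  0x2AFC + 0xA4A3 = 0x0CF9F
One's-complement sum = 0xCF9F.
Checksum = ~0xCF9F & 0xFFFF = 0x3060.

3060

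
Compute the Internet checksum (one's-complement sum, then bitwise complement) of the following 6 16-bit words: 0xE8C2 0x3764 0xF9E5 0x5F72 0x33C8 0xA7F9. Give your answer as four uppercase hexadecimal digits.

One's-complement addition (fold any carry out of bit 15 back into bit 0):
  0xE8C2 + 0x3764 = 0x12026 → wrap carry → 0x2027
  0x2027 + 0xF9E5 = 0x11A0C → wrap carry → 0x1A0D
  0x1A0D + 0x5F72 = 0x0797F
  0x797F + 0x33C8 = 0x0AD47
  0xAD47 + 0xA7F9 = 0x15540 → wrap carry → 0x5541
One's-complement sum = 0x5541.
Checksum = ~0x5541 & 0xFFFF = 0xAABE.

AABE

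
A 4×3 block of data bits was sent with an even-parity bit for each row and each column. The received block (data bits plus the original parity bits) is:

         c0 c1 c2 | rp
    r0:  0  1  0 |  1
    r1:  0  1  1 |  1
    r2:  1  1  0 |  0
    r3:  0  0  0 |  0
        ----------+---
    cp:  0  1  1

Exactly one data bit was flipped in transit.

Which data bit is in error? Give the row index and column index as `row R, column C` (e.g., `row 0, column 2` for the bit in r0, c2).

row 1, column 0

Recompute each row's even parity and compare to rp:
  r0: data parity 1, sent rp 1 → ok
  r1: data parity 0, sent rp 1 → mismatch
  r2: data parity 0, sent rp 0 → ok
  r3: data parity 0, sent rp 0 → ok
Recompute each column's even parity and compare to cp:
  c0: data parity 1, sent cp 0 → mismatch
  c1: data parity 1, sent cp 1 → ok
  c2: data parity 1, sent cp 1 → ok
Exactly one row (r1) and one column (c0) fail → the flipped bit is at their intersection.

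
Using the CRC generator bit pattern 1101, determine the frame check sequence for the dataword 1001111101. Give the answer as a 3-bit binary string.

Append 3 zeros: 1001111101000. Divide by 1101 (XOR where the leading bit is 1):
  pos 0: 1001 XOR 1101 = 0100
  pos 1: 1001 XOR 1101 = 0100
  pos 2: 1001 XOR 1101 = 0100
  pos 3: 1001 XOR 1101 = 0100
  pos 4: 1001 XOR 1101 = 0100
  pos 5: 1000 XOR 1101 = 0101
  pos 6: 1011 XOR 1101 = 0110
  pos 7: 1100 XOR 1101 = 0001
Remainder (last 3 bits) = 100. This is the CRC / FCS.

100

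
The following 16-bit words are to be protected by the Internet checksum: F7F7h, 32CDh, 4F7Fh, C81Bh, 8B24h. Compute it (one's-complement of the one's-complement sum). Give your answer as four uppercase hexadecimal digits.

One's-complement addition (fold any carry out of bit 15 back into bit 0):
  0xF7F7 + 0x32CD = 0x12AC4 → wrap carry → 0x2AC5
  0x2AC5 + 0x4F7F = 0x07A44
  0x7A44 + 0xC81B = 0x1425F → wrap carry → 0x4260
  0x4260 + 0x8B24 = 0x0CD84
One's-complement sum = 0xCD84.
Checksum = ~0xCD84 & 0xFFFF = 0x327B.

327B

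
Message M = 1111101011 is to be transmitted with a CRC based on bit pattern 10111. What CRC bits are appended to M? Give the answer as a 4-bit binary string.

0110

Append 4 zeros: 11111010110000. Divide by 10111 (XOR where the leading bit is 1):
  pos 0: 11111 XOR 10111 = 01000
  pos 1: 10000 XOR 10111 = 00111
  pos 3: 11110 XOR 10111 = 01001
  pos 4: 10011 XOR 10111 = 00100
  pos 6: 10010 XOR 10111 = 00101
  pos 8: 10100 XOR 10111 = 00011
Remainder (last 4 bits) = 0110. This is the CRC / FCS.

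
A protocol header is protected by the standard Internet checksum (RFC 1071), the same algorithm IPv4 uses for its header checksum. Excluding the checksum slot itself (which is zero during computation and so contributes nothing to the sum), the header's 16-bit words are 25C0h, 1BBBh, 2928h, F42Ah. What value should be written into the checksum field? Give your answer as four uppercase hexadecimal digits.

One's-complement addition (fold any carry out of bit 15 back into bit 0):
  0x25C0 + 0x1BBB = 0x0417B
  0x417B + 0x2928 = 0x06AA3
  0x6AA3 + 0xF42A = 0x15ECD → wrap carry → 0x5ECE
One's-complement sum = 0x5ECE.
Checksum = ~0x5ECE & 0xFFFF = 0xA131.

A131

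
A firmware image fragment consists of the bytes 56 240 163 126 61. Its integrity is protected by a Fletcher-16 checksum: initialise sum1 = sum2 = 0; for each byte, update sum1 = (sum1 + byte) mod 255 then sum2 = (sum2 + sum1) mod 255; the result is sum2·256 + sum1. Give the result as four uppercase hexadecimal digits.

Running sums (mod 255):
  after byte 0 (56): sum1=56, sum2=56
  after byte 1 (240): sum1=41, sum2=97
  after byte 2 (163): sum1=204, sum2=46
  after byte 3 (126): sum1=75, sum2=121
  after byte 4 (61): sum1=136, sum2=2
Checksum = sum2·256 + sum1 = 2·256 + 136 = 648 = 0x0288.

0288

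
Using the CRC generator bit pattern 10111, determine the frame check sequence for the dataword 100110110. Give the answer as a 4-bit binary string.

1101

Append 4 zeros: 1001101100000. Divide by 10111 (XOR where the leading bit is 1):
  pos 0: 10011 XOR 10111 = 00100
  pos 2: 10001 XOR 10111 = 00110
  pos 4: 11010 XOR 10111 = 01101
  pos 5: 11010 XOR 10111 = 01101
  pos 6: 11010 XOR 10111 = 01101
  pos 7: 11010 XOR 10111 = 01101
  pos 8: 11010 XOR 10111 = 01101
Remainder (last 4 bits) = 1101. This is the CRC / FCS.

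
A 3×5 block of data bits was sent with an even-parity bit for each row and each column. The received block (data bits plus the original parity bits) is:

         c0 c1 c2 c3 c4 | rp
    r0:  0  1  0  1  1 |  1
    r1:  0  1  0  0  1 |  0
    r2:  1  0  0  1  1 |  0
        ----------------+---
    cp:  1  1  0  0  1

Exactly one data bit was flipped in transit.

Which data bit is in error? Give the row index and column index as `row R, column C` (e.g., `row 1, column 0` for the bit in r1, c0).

Recompute each row's even parity and compare to rp:
  r0: data parity 1, sent rp 1 → ok
  r1: data parity 0, sent rp 0 → ok
  r2: data parity 1, sent rp 0 → mismatch
Recompute each column's even parity and compare to cp:
  c0: data parity 1, sent cp 1 → ok
  c1: data parity 0, sent cp 1 → mismatch
  c2: data parity 0, sent cp 0 → ok
  c3: data parity 0, sent cp 0 → ok
  c4: data parity 1, sent cp 1 → ok
Exactly one row (r2) and one column (c1) fail → the flipped bit is at their intersection.

row 2, column 1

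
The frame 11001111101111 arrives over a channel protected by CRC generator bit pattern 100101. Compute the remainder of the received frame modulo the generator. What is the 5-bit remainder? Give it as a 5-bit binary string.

10001

Modulo-2 division of 11001111101111 by 100101:
  pos 0: 110011 XOR 100101 = 010110
  pos 1: 101101 XOR 100101 = 001000
  pos 3: 100011 XOR 100101 = 000110
  pos 6: 110011 XOR 100101 = 010110
  pos 7: 101101 XOR 100101 = 001000
Remainder = 10001 (nonzero — an error is detected).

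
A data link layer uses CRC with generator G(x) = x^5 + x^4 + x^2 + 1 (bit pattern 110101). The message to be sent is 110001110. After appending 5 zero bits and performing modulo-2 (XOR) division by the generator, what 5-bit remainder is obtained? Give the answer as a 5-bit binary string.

Append 5 zeros: 11000111000000. Divide by 110101 (XOR where the leading bit is 1):
  pos 0: 110001 XOR 110101 = 000100
  pos 3: 100110 XOR 110101 = 010011
  pos 4: 100110 XOR 110101 = 010011
  pos 5: 100110 XOR 110101 = 010011
  pos 6: 100110 XOR 110101 = 010011
  pos 7: 100110 XOR 110101 = 010011
  pos 8: 100110 XOR 110101 = 010011
Remainder (last 5 bits) = 10011. This is the CRC / FCS.

10011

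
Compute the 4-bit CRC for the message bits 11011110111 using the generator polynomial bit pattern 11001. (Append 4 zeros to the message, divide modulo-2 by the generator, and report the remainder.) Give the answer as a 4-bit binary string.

1011

Append 4 zeros: 110111101110000. Divide by 11001 (XOR where the leading bit is 1):
  pos 0: 11011 XOR 11001 = 00010
  pos 3: 10110 XOR 11001 = 01111
  pos 4: 11111 XOR 11001 = 00110
  pos 6: 11011 XOR 11001 = 00010
  pos 9: 10000 XOR 11001 = 01001
  pos 10: 10010 XOR 11001 = 01011
Remainder (last 4 bits) = 1011. This is the CRC / FCS.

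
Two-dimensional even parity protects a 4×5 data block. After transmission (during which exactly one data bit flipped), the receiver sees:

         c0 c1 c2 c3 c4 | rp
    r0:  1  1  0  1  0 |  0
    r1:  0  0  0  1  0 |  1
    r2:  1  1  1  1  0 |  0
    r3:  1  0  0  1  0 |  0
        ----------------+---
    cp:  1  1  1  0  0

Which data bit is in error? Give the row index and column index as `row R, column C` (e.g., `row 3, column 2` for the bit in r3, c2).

row 0, column 1

Recompute each row's even parity and compare to rp:
  r0: data parity 1, sent rp 0 → mismatch
  r1: data parity 1, sent rp 1 → ok
  r2: data parity 0, sent rp 0 → ok
  r3: data parity 0, sent rp 0 → ok
Recompute each column's even parity and compare to cp:
  c0: data parity 1, sent cp 1 → ok
  c1: data parity 0, sent cp 1 → mismatch
  c2: data parity 1, sent cp 1 → ok
  c3: data parity 0, sent cp 0 → ok
  c4: data parity 0, sent cp 0 → ok
Exactly one row (r0) and one column (c1) fail → the flipped bit is at their intersection.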